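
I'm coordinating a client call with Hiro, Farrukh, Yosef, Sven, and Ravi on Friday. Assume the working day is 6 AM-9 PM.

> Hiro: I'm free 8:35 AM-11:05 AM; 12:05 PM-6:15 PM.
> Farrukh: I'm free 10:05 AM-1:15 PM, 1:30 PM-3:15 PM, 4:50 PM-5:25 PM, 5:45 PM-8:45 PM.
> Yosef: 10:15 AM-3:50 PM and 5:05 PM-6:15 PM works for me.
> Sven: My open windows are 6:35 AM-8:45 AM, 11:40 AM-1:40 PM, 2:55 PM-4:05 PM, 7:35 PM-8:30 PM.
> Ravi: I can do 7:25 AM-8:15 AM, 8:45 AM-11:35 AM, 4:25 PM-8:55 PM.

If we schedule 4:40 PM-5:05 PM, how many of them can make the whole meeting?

Hiro and Ravi can make the full 16:40-17:05 slot — that's 2.

2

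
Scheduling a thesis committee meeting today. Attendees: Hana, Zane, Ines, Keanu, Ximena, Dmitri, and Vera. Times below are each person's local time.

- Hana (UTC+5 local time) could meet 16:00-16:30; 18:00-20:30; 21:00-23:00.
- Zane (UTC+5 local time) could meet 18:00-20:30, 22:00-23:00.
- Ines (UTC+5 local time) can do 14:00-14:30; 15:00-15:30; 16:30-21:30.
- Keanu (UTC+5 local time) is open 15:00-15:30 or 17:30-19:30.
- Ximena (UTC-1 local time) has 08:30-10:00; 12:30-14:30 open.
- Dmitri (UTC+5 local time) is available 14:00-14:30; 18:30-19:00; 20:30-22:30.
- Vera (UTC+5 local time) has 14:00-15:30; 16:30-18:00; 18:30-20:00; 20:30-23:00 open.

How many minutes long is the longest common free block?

30

Hana in UTC: 11:00-11:30, 13:00-15:30, 16:00-18:00 (subtract 5h to convert from UTC+5).
Zane in UTC: 13:00-15:30, 17:00-18:00 (subtract 5h to convert from UTC+5).
Ines in UTC: 09:00-09:30, 10:00-10:30, 11:30-16:30 (subtract 5h to convert from UTC+5).
Keanu in UTC: 10:00-10:30, 12:30-14:30 (subtract 5h to convert from UTC+5).
Ximena in UTC: 09:30-11:00, 13:30-15:30 (add 1h to convert from UTC-1).
Dmitri in UTC: 09:00-09:30, 13:30-14:00, 15:30-17:30 (subtract 5h to convert from UTC+5).
Vera in UTC: 09:00-10:30, 11:30-13:00, 13:30-15:00, 15:30-18:00 (subtract 5h to convert from UTC+5).
Hana ∩ Zane: 13:00-15:30, 17:00-18:00.
Hana ∩ Zane ∩ Ines: 13:00-15:30.
Hana ∩ Zane ∩ Ines ∩ Keanu: 13:00-14:30.
Hana ∩ Zane ∩ Ines ∩ Keanu ∩ Ximena: 13:30-14:30.
Hana ∩ Zane ∩ Ines ∩ Keanu ∩ Ximena ∩ Dmitri: 13:30-14:00.
Hana ∩ Zane ∩ Ines ∩ Keanu ∩ Ximena ∩ Dmitri ∩ Vera: 13:30-14:00.
Those are the intersection windows.
The longest is 13:30-14:00 at 30 minutes.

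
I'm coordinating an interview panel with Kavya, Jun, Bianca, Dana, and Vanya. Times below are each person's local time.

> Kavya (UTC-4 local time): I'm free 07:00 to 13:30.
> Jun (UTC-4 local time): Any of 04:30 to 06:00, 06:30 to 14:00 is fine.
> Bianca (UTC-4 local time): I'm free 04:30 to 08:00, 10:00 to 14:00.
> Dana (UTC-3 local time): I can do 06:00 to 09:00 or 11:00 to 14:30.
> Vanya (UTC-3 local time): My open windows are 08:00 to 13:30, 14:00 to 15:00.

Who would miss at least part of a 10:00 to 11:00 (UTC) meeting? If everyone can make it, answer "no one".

Jun, Kavya, Vanya

Kavya in UTC: 11:00-17:30 (add 4h to convert from UTC-4).
Jun in UTC: 08:30-10:00, 10:30-18:00 (add 4h to convert from UTC-4).
Bianca in UTC: 08:30-12:00, 14:00-18:00 (add 4h to convert from UTC-4).
Dana in UTC: 09:00-12:00, 14:00-17:30 (add 3h to convert from UTC-3).
Vanya in UTC: 11:00-16:30, 17:00-18:00 (add 3h to convert from UTC-3).
Kavya: not fully free for 10:00-11:00. Jun: not fully free for 10:00-11:00. Bianca: free for 10:00-11:00. Dana: free for 10:00-11:00. Vanya: not fully free for 10:00-11:00.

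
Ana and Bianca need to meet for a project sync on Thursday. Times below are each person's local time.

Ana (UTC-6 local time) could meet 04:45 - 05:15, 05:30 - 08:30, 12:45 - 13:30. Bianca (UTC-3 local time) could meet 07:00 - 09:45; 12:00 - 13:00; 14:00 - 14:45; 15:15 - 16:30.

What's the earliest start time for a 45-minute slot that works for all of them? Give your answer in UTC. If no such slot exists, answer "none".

11:30

Ana in UTC: 10:45-11:15, 11:30-14:30, 18:45-19:30 (add 6h to convert from UTC-6).
Bianca in UTC: 10:00-12:45, 15:00-16:00, 17:00-17:45, 18:15-19:30 (add 3h to convert from UTC-3).
Ana ∩ Bianca: 10:45-11:15, 11:30-12:45, 18:45-19:30.
The first common window of at least 45 minutes is 11:30-12:45, so the earliest start is 11:30.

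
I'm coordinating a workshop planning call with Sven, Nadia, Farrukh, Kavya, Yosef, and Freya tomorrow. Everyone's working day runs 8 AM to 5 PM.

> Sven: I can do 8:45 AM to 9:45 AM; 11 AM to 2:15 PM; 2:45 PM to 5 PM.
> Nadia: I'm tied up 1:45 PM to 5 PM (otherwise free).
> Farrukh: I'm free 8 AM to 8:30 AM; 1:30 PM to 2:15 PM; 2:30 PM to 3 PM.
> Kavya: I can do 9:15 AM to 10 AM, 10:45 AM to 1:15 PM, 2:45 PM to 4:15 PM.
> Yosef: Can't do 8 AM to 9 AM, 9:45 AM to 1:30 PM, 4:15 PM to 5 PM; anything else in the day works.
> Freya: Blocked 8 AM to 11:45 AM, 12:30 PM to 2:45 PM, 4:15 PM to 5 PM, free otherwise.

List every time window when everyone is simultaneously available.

Sven free: 08:45-09:45, 11:00-14:15, 14:45-17:00.
Nadia free: 08:00-13:45 (invert busy blocks within the working day).
Farrukh free: 08:00-08:30, 13:30-14:15, 14:30-15:00.
Kavya free: 09:15-10:00, 10:45-13:15, 14:45-16:15.
Yosef free: 09:00-09:45, 13:30-16:15 (invert busy blocks within the working day).
Freya free: 11:45-12:30, 14:45-16:15 (invert busy blocks within the working day).
Sven ∩ Nadia: 08:45-09:45, 11:00-13:45.
Sven ∩ Nadia ∩ Farrukh: 13:30-13:45.
Sven ∩ Nadia ∩ Farrukh ∩ Kavya: ∅.
Sven ∩ Nadia ∩ Farrukh ∩ Kavya ∩ Yosef: ∅.
Sven ∩ Nadia ∩ Farrukh ∩ Kavya ∩ Yosef ∩ Freya: ∅.
There is no time when everyone is free.

none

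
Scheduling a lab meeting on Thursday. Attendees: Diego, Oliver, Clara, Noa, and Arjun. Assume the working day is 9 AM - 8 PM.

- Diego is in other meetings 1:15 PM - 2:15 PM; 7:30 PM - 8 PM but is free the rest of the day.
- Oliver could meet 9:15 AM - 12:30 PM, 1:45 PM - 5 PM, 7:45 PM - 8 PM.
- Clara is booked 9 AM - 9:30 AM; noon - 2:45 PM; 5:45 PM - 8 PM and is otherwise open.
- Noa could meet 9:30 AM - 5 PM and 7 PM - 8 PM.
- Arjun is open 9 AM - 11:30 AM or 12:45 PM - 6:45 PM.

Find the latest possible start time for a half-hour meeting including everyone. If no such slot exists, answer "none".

16:30

Diego free: 09:00-13:15, 14:15-19:30 (invert busy blocks within the working day).
Oliver free: 09:15-12:30, 13:45-17:00, 19:45-20:00.
Clara free: 09:30-12:00, 14:45-17:45 (invert busy blocks within the working day).
Noa free: 09:30-17:00, 19:00-20:00.
Arjun free: 09:00-11:30, 12:45-18:45.
Diego ∩ Oliver: 09:15-12:30, 14:15-17:00.
Diego ∩ Oliver ∩ Clara: 09:30-12:00, 14:45-17:00.
Diego ∩ Oliver ∩ Clara ∩ Noa: 09:30-12:00, 14:45-17:00.
Diego ∩ Oliver ∩ Clara ∩ Noa ∩ Arjun: 09:30-11:30, 14:45-17:00.
The last common window of at least 30 minutes is 14:45-17:00; a 30-minute meeting can start as late as 16:30 and still end by 17:00.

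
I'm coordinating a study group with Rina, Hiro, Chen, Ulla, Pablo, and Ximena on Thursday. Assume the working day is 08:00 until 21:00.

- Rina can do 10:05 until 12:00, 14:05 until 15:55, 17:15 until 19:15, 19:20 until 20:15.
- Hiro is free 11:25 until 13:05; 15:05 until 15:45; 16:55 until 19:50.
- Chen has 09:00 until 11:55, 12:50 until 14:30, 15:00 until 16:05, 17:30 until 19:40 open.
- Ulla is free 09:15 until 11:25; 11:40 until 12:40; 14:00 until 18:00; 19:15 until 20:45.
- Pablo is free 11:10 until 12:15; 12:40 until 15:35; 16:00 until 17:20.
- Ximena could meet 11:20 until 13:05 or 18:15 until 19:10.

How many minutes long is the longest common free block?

Rina ∩ Hiro: 11:25-12:00, 15:05-15:45, 17:15-19:15, 19:20-19:50.
Rina ∩ Hiro ∩ Chen: 11:25-11:55, 15:05-15:45, 17:30-19:15, 19:20-19:40.
Rina ∩ Hiro ∩ Chen ∩ Ulla: 11:40-11:55, 15:05-15:45, 17:30-18:00, 19:20-19:40.
Rina ∩ Hiro ∩ Chen ∩ Ulla ∩ Pablo: 11:40-11:55, 15:05-15:35.
Rina ∩ Hiro ∩ Chen ∩ Ulla ∩ Pablo ∩ Ximena: 11:40-11:55.
The longest is 11:40-11:55 at 15 minutes.

15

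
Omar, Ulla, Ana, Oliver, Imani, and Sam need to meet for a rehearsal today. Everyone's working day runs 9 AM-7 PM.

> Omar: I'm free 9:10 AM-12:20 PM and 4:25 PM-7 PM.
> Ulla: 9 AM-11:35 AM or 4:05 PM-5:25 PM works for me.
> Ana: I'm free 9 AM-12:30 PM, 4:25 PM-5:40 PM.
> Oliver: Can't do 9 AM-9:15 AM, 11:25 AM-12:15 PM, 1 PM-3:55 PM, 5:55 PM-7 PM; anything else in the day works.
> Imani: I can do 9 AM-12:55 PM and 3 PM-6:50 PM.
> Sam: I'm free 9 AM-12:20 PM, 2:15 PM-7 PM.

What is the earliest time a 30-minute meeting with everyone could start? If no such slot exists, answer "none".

Omar free: 09:10-12:20, 16:25-19:00.
Ulla free: 09:00-11:35, 16:05-17:25.
Ana free: 09:00-12:30, 16:25-17:40.
Oliver free: 09:15-11:25, 12:15-13:00, 15:55-17:55 (invert busy blocks within the working day).
Imani free: 09:00-12:55, 15:00-18:50.
Sam free: 09:00-12:20, 14:15-19:00.
Omar ∩ Ulla: 09:10-11:35, 16:25-17:25.
Omar ∩ Ulla ∩ Ana: 09:10-11:35, 16:25-17:25.
Omar ∩ Ulla ∩ Ana ∩ Oliver: 09:15-11:25, 16:25-17:25.
Omar ∩ Ulla ∩ Ana ∩ Oliver ∩ Imani: 09:15-11:25, 16:25-17:25.
Omar ∩ Ulla ∩ Ana ∩ Oliver ∩ Imani ∩ Sam: 09:15-11:25, 16:25-17:25.
Those are the intersection windows.
The first common window of at least 30 minutes is 09:15-11:25, so the earliest start is 09:15.

09:15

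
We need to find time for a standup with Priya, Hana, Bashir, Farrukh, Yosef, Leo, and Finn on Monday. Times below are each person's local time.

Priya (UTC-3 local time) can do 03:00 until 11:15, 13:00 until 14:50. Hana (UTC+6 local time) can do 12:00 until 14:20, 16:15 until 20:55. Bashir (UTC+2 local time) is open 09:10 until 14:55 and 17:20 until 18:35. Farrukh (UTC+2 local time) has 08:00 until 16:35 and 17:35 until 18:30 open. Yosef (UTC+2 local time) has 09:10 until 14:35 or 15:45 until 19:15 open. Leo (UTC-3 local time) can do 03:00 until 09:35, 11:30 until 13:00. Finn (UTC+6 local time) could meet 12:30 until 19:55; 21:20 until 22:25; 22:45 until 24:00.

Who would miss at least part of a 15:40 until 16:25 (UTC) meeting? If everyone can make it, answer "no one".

Priya in UTC: 06:00-14:15, 16:00-17:50 (add 3h to convert from UTC-3).
Hana in UTC: 06:00-08:20, 10:15-14:55 (subtract 6h to convert from UTC+6).
Bashir in UTC: 07:10-12:55, 15:20-16:35 (subtract 2h to convert from UTC+2).
Farrukh in UTC: 06:00-14:35, 15:35-16:30 (subtract 2h to convert from UTC+2).
Yosef in UTC: 07:10-12:35, 13:45-17:15 (subtract 2h to convert from UTC+2).
Leo in UTC: 06:00-12:35, 14:30-16:00 (add 3h to convert from UTC-3).
Finn in UTC: 06:30-13:55, 15:20-16:25, 16:45-18:00 (subtract 6h to convert from UTC+6).
Priya: not fully free for 15:40-16:25. Hana: not fully free for 15:40-16:25. Bashir: free for 15:40-16:25. Farrukh: free for 15:40-16:25. Yosef: free for 15:40-16:25. Leo: not fully free for 15:40-16:25. Finn: free for 15:40-16:25.

Hana, Leo, Priya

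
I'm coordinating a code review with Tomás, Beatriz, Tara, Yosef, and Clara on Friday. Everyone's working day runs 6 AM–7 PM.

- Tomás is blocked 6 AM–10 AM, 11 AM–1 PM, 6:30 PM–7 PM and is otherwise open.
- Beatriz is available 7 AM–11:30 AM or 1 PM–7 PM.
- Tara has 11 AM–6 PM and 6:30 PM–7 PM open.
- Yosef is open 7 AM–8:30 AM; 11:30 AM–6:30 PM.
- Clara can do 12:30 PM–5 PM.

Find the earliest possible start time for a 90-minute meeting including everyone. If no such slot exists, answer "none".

Tomás free: 10:00-11:00, 13:00-18:30 (invert busy blocks within the working day).
Beatriz free: 07:00-11:30, 13:00-19:00.
Tara free: 11:00-18:00, 18:30-19:00.
Yosef free: 07:00-08:30, 11:30-18:30.
Clara free: 12:30-17:00.
Tomás ∩ Beatriz: 10:00-11:00, 13:00-18:30.
Tomás ∩ Beatriz ∩ Tara: 13:00-18:00.
Tomás ∩ Beatriz ∩ Tara ∩ Yosef: 13:00-18:00.
Tomás ∩ Beatriz ∩ Tara ∩ Yosef ∩ Clara: 13:00-17:00.
So the common availability across everyone is 13:00-17:00.
The first common window of at least 90 minutes is 13:00-17:00, so the earliest start is 13:00.

13:00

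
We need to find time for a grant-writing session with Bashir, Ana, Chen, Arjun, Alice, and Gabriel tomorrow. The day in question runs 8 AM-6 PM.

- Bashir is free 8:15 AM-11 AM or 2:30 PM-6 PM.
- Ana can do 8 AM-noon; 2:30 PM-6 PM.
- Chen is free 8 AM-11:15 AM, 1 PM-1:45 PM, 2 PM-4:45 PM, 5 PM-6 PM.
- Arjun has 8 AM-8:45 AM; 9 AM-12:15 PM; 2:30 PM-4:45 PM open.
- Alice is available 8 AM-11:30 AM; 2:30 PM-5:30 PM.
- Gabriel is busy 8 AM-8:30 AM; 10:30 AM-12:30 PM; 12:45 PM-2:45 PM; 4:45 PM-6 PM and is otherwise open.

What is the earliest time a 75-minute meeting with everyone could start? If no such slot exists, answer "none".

Bashir free: 08:15-11:00, 14:30-18:00.
Ana free: 08:00-12:00, 14:30-18:00.
Chen free: 08:00-11:15, 13:00-13:45, 14:00-16:45, 17:00-18:00.
Arjun free: 08:00-08:45, 09:00-12:15, 14:30-16:45.
Alice free: 08:00-11:30, 14:30-17:30.
Gabriel free: 08:30-10:30, 12:30-12:45, 14:45-16:45 (invert busy blocks within the working day).
Bashir ∩ Ana: 08:15-11:00, 14:30-18:00.
Bashir ∩ Ana ∩ Chen: 08:15-11:00, 14:30-16:45, 17:00-18:00.
Bashir ∩ Ana ∩ Chen ∩ Arjun: 08:15-08:45, 09:00-11:00, 14:30-16:45.
Bashir ∩ Ana ∩ Chen ∩ Arjun ∩ Alice: 08:15-08:45, 09:00-11:00, 14:30-16:45.
Bashir ∩ Ana ∩ Chen ∩ Arjun ∩ Alice ∩ Gabriel: 08:30-08:45, 09:00-10:30, 14:45-16:45.
The first common window of at least 75 minutes is 09:00-10:30, so the earliest start is 09:00.

09:00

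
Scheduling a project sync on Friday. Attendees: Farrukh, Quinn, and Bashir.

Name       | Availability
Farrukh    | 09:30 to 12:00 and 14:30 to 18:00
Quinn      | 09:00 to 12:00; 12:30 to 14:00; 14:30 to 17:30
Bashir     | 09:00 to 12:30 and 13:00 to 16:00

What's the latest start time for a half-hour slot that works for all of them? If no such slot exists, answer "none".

15:30

Farrukh ∩ Quinn: 09:30-12:00, 14:30-17:30.
Farrukh ∩ Quinn ∩ Bashir: 09:30-12:00, 14:30-16:00.
So the common availability across everyone is 09:30-12:00, 14:30-16:00.
The last common window of at least 30 minutes is 14:30-16:00; a 30-minute meeting can start as late as 15:30 and still end by 16:00.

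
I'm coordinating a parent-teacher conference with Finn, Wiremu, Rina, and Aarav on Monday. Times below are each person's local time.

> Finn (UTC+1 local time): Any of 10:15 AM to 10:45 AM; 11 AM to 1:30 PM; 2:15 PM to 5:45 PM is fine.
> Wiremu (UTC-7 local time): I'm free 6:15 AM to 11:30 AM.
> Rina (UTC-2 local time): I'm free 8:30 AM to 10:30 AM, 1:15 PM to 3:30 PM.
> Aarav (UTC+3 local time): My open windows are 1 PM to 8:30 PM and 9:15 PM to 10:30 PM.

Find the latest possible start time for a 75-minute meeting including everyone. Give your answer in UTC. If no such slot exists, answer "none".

Finn in UTC: 09:15-09:45, 10:00-12:30, 13:15-16:45 (subtract 1h to convert from UTC+1).
Wiremu in UTC: 13:15-18:30 (add 7h to convert from UTC-7).
Rina in UTC: 10:30-12:30, 15:15-17:30 (add 2h to convert from UTC-2).
Aarav in UTC: 10:00-17:30, 18:15-19:30 (subtract 3h to convert from UTC+3).
Finn ∩ Wiremu: 13:15-16:45.
Finn ∩ Wiremu ∩ Rina: 15:15-16:45.
Finn ∩ Wiremu ∩ Rina ∩ Aarav: 15:15-16:45.
Those are the intersection windows.
The last common window of at least 75 minutes is 15:15-16:45; a 75-minute meeting can start as late as 15:30 and still end by 16:45.

15:30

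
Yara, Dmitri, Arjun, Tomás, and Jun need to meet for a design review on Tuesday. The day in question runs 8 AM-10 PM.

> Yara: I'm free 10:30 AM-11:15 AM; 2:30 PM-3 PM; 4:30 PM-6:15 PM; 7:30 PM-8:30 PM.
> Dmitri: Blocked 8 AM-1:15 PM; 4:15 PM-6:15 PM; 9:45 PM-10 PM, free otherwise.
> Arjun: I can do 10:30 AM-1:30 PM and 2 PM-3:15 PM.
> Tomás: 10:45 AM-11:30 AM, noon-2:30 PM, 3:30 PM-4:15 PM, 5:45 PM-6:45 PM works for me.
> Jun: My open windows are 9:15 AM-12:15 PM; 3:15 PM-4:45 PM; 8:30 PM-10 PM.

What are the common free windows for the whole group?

none

Yara free: 10:30-11:15, 14:30-15:00, 16:30-18:15, 19:30-20:30.
Dmitri free: 13:15-16:15, 18:15-21:45 (invert busy blocks within the working day).
Arjun free: 10:30-13:30, 14:00-15:15.
Tomás free: 10:45-11:30, 12:00-14:30, 15:30-16:15, 17:45-18:45.
Jun free: 09:15-12:15, 15:15-16:45, 20:30-22:00.
Yara ∩ Dmitri: 14:30-15:00, 19:30-20:30.
Yara ∩ Dmitri ∩ Arjun: 14:30-15:00.
Yara ∩ Dmitri ∩ Arjun ∩ Tomás: ∅.
Yara ∩ Dmitri ∩ Arjun ∩ Tomás ∩ Jun: ∅.
There is no time when everyone is free.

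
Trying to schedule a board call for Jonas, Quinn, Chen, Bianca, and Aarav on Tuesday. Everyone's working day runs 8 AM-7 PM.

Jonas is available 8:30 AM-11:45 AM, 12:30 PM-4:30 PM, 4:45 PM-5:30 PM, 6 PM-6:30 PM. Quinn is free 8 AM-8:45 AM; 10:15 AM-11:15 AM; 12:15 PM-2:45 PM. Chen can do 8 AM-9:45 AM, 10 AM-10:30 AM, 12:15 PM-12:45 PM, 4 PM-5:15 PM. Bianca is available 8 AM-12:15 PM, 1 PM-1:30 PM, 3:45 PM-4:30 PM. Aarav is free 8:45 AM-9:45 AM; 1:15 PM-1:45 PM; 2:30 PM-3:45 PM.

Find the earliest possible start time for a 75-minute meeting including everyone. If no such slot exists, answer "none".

Jonas ∩ Quinn: 08:30-08:45, 10:15-11:15, 12:30-14:45.
Jonas ∩ Quinn ∩ Chen: 08:30-08:45, 10:15-10:30, 12:30-12:45.
Jonas ∩ Quinn ∩ Chen ∩ Bianca: 08:30-08:45, 10:15-10:30.
Jonas ∩ Quinn ∩ Chen ∩ Bianca ∩ Aarav: ∅.
There is no time when everyone is free.
No common window is at least 75 minutes long.

none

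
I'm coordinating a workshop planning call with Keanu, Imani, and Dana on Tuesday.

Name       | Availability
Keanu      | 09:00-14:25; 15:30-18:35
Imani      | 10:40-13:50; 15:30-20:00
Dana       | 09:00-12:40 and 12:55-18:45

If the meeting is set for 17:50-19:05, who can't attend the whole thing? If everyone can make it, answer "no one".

Dana, Keanu

Keanu: not fully free for 17:50-19:05. Imani: free for 17:50-19:05. Dana: not fully free for 17:50-19:05.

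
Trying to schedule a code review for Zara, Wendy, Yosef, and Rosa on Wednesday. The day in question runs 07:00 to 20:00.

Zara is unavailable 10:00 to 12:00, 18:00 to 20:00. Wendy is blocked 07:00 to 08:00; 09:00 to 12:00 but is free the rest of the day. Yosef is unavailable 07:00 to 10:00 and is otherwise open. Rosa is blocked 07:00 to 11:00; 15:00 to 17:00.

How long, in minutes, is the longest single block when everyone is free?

Zara free: 07:00-10:00, 12:00-18:00 (invert busy blocks within the working day).
Wendy free: 08:00-09:00, 12:00-20:00 (invert busy blocks within the working day).
Yosef free: 10:00-20:00 (invert busy blocks within the working day).
Rosa free: 11:00-15:00, 17:00-20:00 (invert busy blocks within the working day).
Zara ∩ Wendy: 08:00-09:00, 12:00-18:00.
Zara ∩ Wendy ∩ Yosef: 12:00-18:00.
Zara ∩ Wendy ∩ Yosef ∩ Rosa: 12:00-15:00, 17:00-18:00.
The longest is 12:00-15:00 at 180 minutes.

180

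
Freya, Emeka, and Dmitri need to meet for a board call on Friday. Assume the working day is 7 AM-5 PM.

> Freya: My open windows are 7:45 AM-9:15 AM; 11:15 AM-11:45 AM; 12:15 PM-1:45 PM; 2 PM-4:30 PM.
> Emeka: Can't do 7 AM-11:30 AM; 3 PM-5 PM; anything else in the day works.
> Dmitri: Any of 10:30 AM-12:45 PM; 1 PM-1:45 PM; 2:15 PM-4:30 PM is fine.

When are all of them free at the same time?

11:30-11:45, 12:15-12:45, 13:00-13:45, 14:15-15:00

Freya free: 07:45-09:15, 11:15-11:45, 12:15-13:45, 14:00-16:30.
Emeka free: 11:30-15:00 (invert busy blocks within the working day).
Dmitri free: 10:30-12:45, 13:00-13:45, 14:15-16:30.
Freya ∩ Emeka: 11:30-11:45, 12:15-13:45, 14:00-15:00.
Freya ∩ Emeka ∩ Dmitri: 11:30-11:45, 12:15-12:45, 13:00-13:45, 14:15-15:00.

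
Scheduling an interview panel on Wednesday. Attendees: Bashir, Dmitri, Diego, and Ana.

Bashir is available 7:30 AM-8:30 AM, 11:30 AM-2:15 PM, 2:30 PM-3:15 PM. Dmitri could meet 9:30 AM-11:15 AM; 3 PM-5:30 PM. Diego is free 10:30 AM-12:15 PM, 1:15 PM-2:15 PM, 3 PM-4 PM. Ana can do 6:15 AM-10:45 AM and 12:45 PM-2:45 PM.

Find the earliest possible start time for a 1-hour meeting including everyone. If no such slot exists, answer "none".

Bashir ∩ Dmitri: 15:00-15:15.
Bashir ∩ Dmitri ∩ Diego: 15:00-15:15.
Bashir ∩ Dmitri ∩ Diego ∩ Ana: ∅.
There is no time when everyone is free.
No common window is at least 60 minutes long.

none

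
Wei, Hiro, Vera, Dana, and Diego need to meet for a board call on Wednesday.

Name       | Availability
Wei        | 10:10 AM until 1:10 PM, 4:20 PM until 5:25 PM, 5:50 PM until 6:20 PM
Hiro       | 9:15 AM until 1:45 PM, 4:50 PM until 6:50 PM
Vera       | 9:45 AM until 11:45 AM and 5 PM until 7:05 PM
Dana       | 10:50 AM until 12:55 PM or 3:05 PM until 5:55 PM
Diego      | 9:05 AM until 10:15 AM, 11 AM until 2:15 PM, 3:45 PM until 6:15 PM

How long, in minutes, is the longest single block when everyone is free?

Wei ∩ Hiro: 10:10-13:10, 16:50-17:25, 17:50-18:20.
Wei ∩ Hiro ∩ Vera: 10:10-11:45, 17:00-17:25, 17:50-18:20.
Wei ∩ Hiro ∩ Vera ∩ Dana: 10:50-11:45, 17:00-17:25, 17:50-17:55.
Wei ∩ Hiro ∩ Vera ∩ Dana ∩ Diego: 11:00-11:45, 17:00-17:25, 17:50-17:55.
The longest is 11:00-11:45 at 45 minutes.

45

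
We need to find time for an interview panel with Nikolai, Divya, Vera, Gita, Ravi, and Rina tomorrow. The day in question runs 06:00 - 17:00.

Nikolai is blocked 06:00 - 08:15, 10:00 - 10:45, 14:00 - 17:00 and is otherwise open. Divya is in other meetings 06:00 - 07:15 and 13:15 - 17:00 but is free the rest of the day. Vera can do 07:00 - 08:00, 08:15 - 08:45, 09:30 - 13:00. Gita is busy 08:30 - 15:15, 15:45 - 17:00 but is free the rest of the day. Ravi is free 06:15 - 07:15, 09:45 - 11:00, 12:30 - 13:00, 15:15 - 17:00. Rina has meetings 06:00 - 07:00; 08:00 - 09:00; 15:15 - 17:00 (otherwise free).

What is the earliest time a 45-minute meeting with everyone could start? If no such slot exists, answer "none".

Nikolai free: 08:15-10:00, 10:45-14:00 (invert busy blocks within the working day).
Divya free: 07:15-13:15 (invert busy blocks within the working day).
Vera free: 07:00-08:00, 08:15-08:45, 09:30-13:00.
Gita free: 06:00-08:30, 15:15-15:45 (invert busy blocks within the working day).
Ravi free: 06:15-07:15, 09:45-11:00, 12:30-13:00, 15:15-17:00.
Rina free: 07:00-08:00, 09:00-15:15 (invert busy blocks within the working day).
Nikolai ∩ Divya: 08:15-10:00, 10:45-13:15.
Nikolai ∩ Divya ∩ Vera: 08:15-08:45, 09:30-10:00, 10:45-13:00.
Nikolai ∩ Divya ∩ Vera ∩ Gita: 08:15-08:30.
Nikolai ∩ Divya ∩ Vera ∩ Gita ∩ Ravi: ∅.
Nikolai ∩ Divya ∩ Vera ∩ Gita ∩ Ravi ∩ Rina: ∅.
There is no time when everyone is free.
No common window is at least 45 minutes long.

none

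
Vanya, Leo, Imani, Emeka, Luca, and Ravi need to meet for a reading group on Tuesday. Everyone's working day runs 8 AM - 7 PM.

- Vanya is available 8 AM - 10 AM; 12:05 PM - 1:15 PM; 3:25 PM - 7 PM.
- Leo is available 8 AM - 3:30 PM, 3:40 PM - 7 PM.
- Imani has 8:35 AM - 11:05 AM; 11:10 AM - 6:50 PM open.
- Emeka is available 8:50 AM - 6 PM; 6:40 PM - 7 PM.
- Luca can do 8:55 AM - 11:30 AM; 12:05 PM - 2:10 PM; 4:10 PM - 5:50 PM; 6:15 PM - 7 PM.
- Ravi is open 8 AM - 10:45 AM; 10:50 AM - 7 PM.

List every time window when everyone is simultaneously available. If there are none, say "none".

Vanya ∩ Leo: 08:00-10:00, 12:05-13:15, 15:25-15:30, 15:40-19:00.
Vanya ∩ Leo ∩ Imani: 08:35-10:00, 12:05-13:15, 15:25-15:30, 15:40-18:50.
Vanya ∩ Leo ∩ Imani ∩ Emeka: 08:50-10:00, 12:05-13:15, 15:25-15:30, 15:40-18:00, 18:40-18:50.
Vanya ∩ Leo ∩ Imani ∩ Emeka ∩ Luca: 08:55-10:00, 12:05-13:15, 16:10-17:50, 18:40-18:50.
Vanya ∩ Leo ∩ Imani ∩ Emeka ∩ Luca ∩ Ravi: 08:55-10:00, 12:05-13:15, 16:10-17:50, 18:40-18:50.
So the common availability across everyone is 08:55-10:00, 12:05-13:15, 16:10-17:50, 18:40-18:50.

08:55-10:00, 12:05-13:15, 16:10-17:50, 18:40-18:50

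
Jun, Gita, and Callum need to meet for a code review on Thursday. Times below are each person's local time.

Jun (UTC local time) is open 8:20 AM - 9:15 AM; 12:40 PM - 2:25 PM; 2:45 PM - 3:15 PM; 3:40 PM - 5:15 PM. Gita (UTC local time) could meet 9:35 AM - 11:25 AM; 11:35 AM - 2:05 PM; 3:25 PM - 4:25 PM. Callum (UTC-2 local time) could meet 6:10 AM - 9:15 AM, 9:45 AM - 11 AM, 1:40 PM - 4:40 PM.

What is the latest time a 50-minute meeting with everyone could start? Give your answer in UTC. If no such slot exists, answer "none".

none

Jun in UTC: 08:20-09:15, 12:40-14:25, 14:45-15:15, 15:40-17:15.
Gita in UTC: 09:35-11:25, 11:35-14:05, 15:25-16:25.
Callum in UTC: 08:10-11:15, 11:45-13:00, 15:40-18:40 (add 2h to convert from UTC-2).
Jun ∩ Gita: 12:40-14:05, 15:40-16:25.
Jun ∩ Gita ∩ Callum: 12:40-13:00, 15:40-16:25.
No common window is at least 50 minutes long.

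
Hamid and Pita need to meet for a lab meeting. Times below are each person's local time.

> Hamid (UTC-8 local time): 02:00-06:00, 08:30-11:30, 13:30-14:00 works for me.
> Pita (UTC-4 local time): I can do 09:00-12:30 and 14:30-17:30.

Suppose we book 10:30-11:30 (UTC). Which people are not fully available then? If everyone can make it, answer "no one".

Pita

Hamid in UTC: 10:00-14:00, 16:30-19:30, 21:30-22:00 (add 8h to convert from UTC-8).
Pita in UTC: 13:00-16:30, 18:30-21:30 (add 4h to convert from UTC-4).
Hamid: free for 10:30-11:30. Pita: not fully free for 10:30-11:30.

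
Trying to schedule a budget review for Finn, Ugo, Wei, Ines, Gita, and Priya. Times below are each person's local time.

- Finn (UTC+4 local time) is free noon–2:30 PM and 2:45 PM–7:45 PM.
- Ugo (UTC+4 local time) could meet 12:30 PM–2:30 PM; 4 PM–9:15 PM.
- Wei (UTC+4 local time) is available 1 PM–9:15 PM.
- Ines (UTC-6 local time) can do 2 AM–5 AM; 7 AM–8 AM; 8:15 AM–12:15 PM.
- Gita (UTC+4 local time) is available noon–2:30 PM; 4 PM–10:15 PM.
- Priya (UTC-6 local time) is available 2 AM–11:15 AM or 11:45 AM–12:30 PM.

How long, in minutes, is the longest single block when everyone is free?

90

Finn in UTC: 08:00-10:30, 10:45-15:45 (subtract 4h to convert from UTC+4).
Ugo in UTC: 08:30-10:30, 12:00-17:15 (subtract 4h to convert from UTC+4).
Wei in UTC: 09:00-17:15 (subtract 4h to convert from UTC+4).
Ines in UTC: 08:00-11:00, 13:00-14:00, 14:15-18:15 (add 6h to convert from UTC-6).
Gita in UTC: 08:00-10:30, 12:00-18:15 (subtract 4h to convert from UTC+4).
Priya in UTC: 08:00-17:15, 17:45-18:30 (add 6h to convert from UTC-6).
Finn ∩ Ugo: 08:30-10:30, 12:00-15:45.
Finn ∩ Ugo ∩ Wei: 09:00-10:30, 12:00-15:45.
Finn ∩ Ugo ∩ Wei ∩ Ines: 09:00-10:30, 13:00-14:00, 14:15-15:45.
Finn ∩ Ugo ∩ Wei ∩ Ines ∩ Gita: 09:00-10:30, 13:00-14:00, 14:15-15:45.
Finn ∩ Ugo ∩ Wei ∩ Ines ∩ Gita ∩ Priya: 09:00-10:30, 13:00-14:00, 14:15-15:45.
Those are the intersection windows.
The longest is 09:00-10:30 at 90 minutes.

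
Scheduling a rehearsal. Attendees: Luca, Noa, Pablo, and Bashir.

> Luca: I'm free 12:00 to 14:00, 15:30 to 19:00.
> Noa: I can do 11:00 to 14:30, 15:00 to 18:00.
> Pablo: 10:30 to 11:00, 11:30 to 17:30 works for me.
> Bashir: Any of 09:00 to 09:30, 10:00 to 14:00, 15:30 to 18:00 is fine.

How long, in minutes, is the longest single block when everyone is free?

Luca ∩ Noa: 12:00-14:00, 15:30-18:00.
Luca ∩ Noa ∩ Pablo: 12:00-14:00, 15:30-17:30.
Luca ∩ Noa ∩ Pablo ∩ Bashir: 12:00-14:00, 15:30-17:30.
The longest is 12:00-14:00 at 120 minutes.

120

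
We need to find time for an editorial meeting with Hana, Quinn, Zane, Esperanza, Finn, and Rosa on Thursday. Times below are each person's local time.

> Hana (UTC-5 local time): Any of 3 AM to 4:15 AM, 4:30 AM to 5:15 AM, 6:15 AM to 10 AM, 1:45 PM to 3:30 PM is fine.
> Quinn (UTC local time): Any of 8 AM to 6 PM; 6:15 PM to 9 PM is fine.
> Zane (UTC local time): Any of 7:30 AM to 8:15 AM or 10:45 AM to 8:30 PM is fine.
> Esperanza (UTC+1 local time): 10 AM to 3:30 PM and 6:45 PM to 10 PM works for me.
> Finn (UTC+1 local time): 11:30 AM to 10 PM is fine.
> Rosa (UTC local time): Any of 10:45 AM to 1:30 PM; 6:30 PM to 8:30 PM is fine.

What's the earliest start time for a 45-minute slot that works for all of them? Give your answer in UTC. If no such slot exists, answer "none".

11:15

Hana in UTC: 08:00-09:15, 09:30-10:15, 11:15-15:00, 18:45-20:30 (add 5h to convert from UTC-5).
Quinn in UTC: 08:00-18:00, 18:15-21:00.
Zane in UTC: 07:30-08:15, 10:45-20:30.
Esperanza in UTC: 09:00-14:30, 17:45-21:00 (subtract 1h to convert from UTC+1).
Finn in UTC: 10:30-21:00 (subtract 1h to convert from UTC+1).
Rosa in UTC: 10:45-13:30, 18:30-20:30.
Hana ∩ Quinn: 08:00-09:15, 09:30-10:15, 11:15-15:00, 18:45-20:30.
Hana ∩ Quinn ∩ Zane: 08:00-08:15, 11:15-15:00, 18:45-20:30.
Hana ∩ Quinn ∩ Zane ∩ Esperanza: 11:15-14:30, 18:45-20:30.
Hana ∩ Quinn ∩ Zane ∩ Esperanza ∩ Finn: 11:15-14:30, 18:45-20:30.
Hana ∩ Quinn ∩ Zane ∩ Esperanza ∩ Finn ∩ Rosa: 11:15-13:30, 18:45-20:30.
So the common availability across everyone is 11:15-13:30, 18:45-20:30.
The first common window of at least 45 minutes is 11:15-13:30, so the earliest start is 11:15.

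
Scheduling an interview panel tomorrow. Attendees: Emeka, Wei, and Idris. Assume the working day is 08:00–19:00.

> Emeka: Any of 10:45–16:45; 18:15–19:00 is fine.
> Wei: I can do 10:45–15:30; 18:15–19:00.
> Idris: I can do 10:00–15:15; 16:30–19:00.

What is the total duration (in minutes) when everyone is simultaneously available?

315

Emeka ∩ Wei: 10:45-15:30, 18:15-19:00.
Emeka ∩ Wei ∩ Idris: 10:45-15:15, 18:15-19:00.
Those are the intersection windows.
Summing the common windows: 270 + 45 = 315 minutes.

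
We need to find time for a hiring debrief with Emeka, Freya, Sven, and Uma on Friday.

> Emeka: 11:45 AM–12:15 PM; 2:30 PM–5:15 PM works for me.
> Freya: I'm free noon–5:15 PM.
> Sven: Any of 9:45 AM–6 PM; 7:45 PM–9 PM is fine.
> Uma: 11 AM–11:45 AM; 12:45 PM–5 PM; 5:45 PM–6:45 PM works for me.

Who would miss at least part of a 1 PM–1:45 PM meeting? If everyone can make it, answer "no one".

Emeka: not fully free for 13:00-13:45. Freya: free for 13:00-13:45. Sven: free for 13:00-13:45. Uma: free for 13:00-13:45.

Emeka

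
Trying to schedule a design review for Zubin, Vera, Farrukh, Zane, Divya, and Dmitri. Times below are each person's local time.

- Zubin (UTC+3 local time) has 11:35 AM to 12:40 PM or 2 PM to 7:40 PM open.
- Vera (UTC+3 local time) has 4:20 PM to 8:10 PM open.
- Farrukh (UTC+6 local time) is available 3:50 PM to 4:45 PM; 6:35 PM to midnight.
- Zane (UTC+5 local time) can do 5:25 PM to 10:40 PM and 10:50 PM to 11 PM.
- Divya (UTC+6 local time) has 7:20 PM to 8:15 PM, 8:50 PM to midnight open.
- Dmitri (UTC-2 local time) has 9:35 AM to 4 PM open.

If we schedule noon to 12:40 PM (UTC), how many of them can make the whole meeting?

Zubin in UTC: 08:35-09:40, 11:00-16:40 (subtract 3h to convert from UTC+3).
Vera in UTC: 13:20-17:10 (subtract 3h to convert from UTC+3).
Farrukh in UTC: 09:50-10:45, 12:35-18:00 (subtract 6h to convert from UTC+6).
Zane in UTC: 12:25-17:40, 17:50-18:00 (subtract 5h to convert from UTC+5).
Divya in UTC: 13:20-14:15, 14:50-18:00 (subtract 6h to convert from UTC+6).
Dmitri in UTC: 11:35-18:00 (add 2h to convert from UTC-2).
Zubin and Dmitri can make the full 12:00-12:40 slot — that's 2.

2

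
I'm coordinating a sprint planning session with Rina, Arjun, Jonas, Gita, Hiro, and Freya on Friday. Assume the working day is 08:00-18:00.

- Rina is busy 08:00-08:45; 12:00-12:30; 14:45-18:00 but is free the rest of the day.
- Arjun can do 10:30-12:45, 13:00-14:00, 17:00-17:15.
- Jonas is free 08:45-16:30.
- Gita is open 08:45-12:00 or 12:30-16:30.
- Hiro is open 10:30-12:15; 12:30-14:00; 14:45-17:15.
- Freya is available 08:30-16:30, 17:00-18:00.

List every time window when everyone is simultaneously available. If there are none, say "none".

10:30-12:00, 12:30-12:45, 13:00-14:00

Rina free: 08:45-12:00, 12:30-14:45 (invert busy blocks within the working day).
Arjun free: 10:30-12:45, 13:00-14:00, 17:00-17:15.
Jonas free: 08:45-16:30.
Gita free: 08:45-12:00, 12:30-16:30.
Hiro free: 10:30-12:15, 12:30-14:00, 14:45-17:15.
Freya free: 08:30-16:30, 17:00-18:00.
Rina ∩ Arjun: 10:30-12:00, 12:30-12:45, 13:00-14:00.
Rina ∩ Arjun ∩ Jonas: 10:30-12:00, 12:30-12:45, 13:00-14:00.
Rina ∩ Arjun ∩ Jonas ∩ Gita: 10:30-12:00, 12:30-12:45, 13:00-14:00.
Rina ∩ Arjun ∩ Jonas ∩ Gita ∩ Hiro: 10:30-12:00, 12:30-12:45, 13:00-14:00.
Rina ∩ Arjun ∩ Jonas ∩ Gita ∩ Hiro ∩ Freya: 10:30-12:00, 12:30-12:45, 13:00-14:00.
Those are the intersection windows.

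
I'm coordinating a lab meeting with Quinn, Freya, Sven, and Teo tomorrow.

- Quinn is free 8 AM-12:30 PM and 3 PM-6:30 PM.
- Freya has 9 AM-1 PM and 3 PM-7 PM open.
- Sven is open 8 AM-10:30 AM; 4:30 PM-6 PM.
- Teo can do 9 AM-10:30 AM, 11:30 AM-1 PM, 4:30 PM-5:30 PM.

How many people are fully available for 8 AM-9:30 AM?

Quinn and Sven can make the full 08:00-09:30 slot — that's 2.

2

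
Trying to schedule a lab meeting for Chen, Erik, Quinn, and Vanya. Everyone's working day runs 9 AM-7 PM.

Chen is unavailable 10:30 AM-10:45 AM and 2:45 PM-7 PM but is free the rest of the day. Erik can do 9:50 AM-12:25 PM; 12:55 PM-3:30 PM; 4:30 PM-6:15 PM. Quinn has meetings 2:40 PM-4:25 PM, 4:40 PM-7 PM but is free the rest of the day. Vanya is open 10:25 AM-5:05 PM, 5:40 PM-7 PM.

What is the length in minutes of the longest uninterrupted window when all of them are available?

105

Chen free: 09:00-10:30, 10:45-14:45 (invert busy blocks within the working day).
Erik free: 09:50-12:25, 12:55-15:30, 16:30-18:15.
Quinn free: 09:00-14:40, 16:25-16:40 (invert busy blocks within the working day).
Vanya free: 10:25-17:05, 17:40-19:00.
Chen ∩ Erik: 09:50-10:30, 10:45-12:25, 12:55-14:45.
Chen ∩ Erik ∩ Quinn: 09:50-10:30, 10:45-12:25, 12:55-14:40.
Chen ∩ Erik ∩ Quinn ∩ Vanya: 10:25-10:30, 10:45-12:25, 12:55-14:40.
The longest is 12:55-14:40 at 105 minutes.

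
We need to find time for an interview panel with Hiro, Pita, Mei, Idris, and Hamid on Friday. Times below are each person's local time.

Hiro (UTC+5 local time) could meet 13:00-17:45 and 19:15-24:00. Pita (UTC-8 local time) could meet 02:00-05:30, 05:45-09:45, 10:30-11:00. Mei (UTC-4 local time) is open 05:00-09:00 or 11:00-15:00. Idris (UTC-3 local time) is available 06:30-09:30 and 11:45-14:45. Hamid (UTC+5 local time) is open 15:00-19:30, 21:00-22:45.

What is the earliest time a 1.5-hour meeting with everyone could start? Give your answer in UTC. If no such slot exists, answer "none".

Hiro in UTC: 08:00-12:45, 14:15-19:00 (subtract 5h to convert from UTC+5).
Pita in UTC: 10:00-13:30, 13:45-17:45, 18:30-19:00 (add 8h to convert from UTC-8).
Mei in UTC: 09:00-13:00, 15:00-19:00 (add 4h to convert from UTC-4).
Idris in UTC: 09:30-12:30, 14:45-17:45 (add 3h to convert from UTC-3).
Hamid in UTC: 10:00-14:30, 16:00-17:45 (subtract 5h to convert from UTC+5).
Hiro ∩ Pita: 10:00-12:45, 14:15-17:45, 18:30-19:00.
Hiro ∩ Pita ∩ Mei: 10:00-12:45, 15:00-17:45, 18:30-19:00.
Hiro ∩ Pita ∩ Mei ∩ Idris: 10:00-12:30, 15:00-17:45.
Hiro ∩ Pita ∩ Mei ∩ Idris ∩ Hamid: 10:00-12:30, 16:00-17:45.
So the common availability across everyone is 10:00-12:30, 16:00-17:45.
The first common window of at least 90 minutes is 10:00-12:30, so the earliest start is 10:00.

10:00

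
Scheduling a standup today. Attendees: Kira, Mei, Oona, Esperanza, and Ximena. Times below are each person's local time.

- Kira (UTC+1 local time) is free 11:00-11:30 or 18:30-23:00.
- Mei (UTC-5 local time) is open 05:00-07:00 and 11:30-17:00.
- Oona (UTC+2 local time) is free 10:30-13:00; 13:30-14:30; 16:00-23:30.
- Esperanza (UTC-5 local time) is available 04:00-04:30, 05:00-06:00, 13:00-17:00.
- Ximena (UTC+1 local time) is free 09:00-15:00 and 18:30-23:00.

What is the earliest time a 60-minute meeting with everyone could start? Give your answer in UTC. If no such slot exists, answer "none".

18:00

Kira in UTC: 10:00-10:30, 17:30-22:00 (subtract 1h to convert from UTC+1).
Mei in UTC: 10:00-12:00, 16:30-22:00 (add 5h to convert from UTC-5).
Oona in UTC: 08:30-11:00, 11:30-12:30, 14:00-21:30 (subtract 2h to convert from UTC+2).
Esperanza in UTC: 09:00-09:30, 10:00-11:00, 18:00-22:00 (add 5h to convert from UTC-5).
Ximena in UTC: 08:00-14:00, 17:30-22:00 (subtract 1h to convert from UTC+1).
Kira ∩ Mei: 10:00-10:30, 17:30-22:00.
Kira ∩ Mei ∩ Oona: 10:00-10:30, 17:30-21:30.
Kira ∩ Mei ∩ Oona ∩ Esperanza: 10:00-10:30, 18:00-21:30.
Kira ∩ Mei ∩ Oona ∩ Esperanza ∩ Ximena: 10:00-10:30, 18:00-21:30.
The first common window of at least 60 minutes is 18:00-21:30, so the earliest start is 18:00.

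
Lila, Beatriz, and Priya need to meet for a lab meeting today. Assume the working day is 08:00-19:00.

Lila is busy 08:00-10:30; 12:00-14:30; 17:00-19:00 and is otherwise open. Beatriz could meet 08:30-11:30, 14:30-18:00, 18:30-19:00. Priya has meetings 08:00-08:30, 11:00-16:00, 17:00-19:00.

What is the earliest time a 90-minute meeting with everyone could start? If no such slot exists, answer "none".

Lila free: 10:30-12:00, 14:30-17:00 (invert busy blocks within the working day).
Beatriz free: 08:30-11:30, 14:30-18:00, 18:30-19:00.
Priya free: 08:30-11:00, 16:00-17:00 (invert busy blocks within the working day).
Lila ∩ Beatriz: 10:30-11:30, 14:30-17:00.
Lila ∩ Beatriz ∩ Priya: 10:30-11:00, 16:00-17:00.
No common window is at least 90 minutes long.

none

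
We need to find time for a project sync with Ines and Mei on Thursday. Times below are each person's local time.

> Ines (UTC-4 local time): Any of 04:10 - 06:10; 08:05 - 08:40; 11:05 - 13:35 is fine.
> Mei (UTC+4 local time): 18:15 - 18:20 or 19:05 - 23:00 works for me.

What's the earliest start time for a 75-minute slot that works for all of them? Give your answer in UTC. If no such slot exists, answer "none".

Ines in UTC: 08:10-10:10, 12:05-12:40, 15:05-17:35 (add 4h to convert from UTC-4).
Mei in UTC: 14:15-14:20, 15:05-19:00 (subtract 4h to convert from UTC+4).
Ines ∩ Mei: 15:05-17:35.
The first common window of at least 75 minutes is 15:05-17:35, so the earliest start is 15:05.

15:05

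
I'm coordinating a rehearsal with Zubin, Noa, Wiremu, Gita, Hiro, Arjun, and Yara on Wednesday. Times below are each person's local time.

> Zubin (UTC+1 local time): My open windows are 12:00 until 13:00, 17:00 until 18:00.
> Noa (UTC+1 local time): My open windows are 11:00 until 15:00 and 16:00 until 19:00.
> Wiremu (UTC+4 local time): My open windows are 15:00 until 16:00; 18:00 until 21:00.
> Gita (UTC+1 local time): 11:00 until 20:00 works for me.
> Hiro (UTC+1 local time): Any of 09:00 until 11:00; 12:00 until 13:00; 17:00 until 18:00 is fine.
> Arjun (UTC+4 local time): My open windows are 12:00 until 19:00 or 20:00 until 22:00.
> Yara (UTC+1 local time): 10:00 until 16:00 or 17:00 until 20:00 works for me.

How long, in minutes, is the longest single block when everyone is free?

Zubin in UTC: 11:00-12:00, 16:00-17:00 (subtract 1h to convert from UTC+1).
Noa in UTC: 10:00-14:00, 15:00-18:00 (subtract 1h to convert from UTC+1).
Wiremu in UTC: 11:00-12:00, 14:00-17:00 (subtract 4h to convert from UTC+4).
Gita in UTC: 10:00-19:00 (subtract 1h to convert from UTC+1).
Hiro in UTC: 08:00-10:00, 11:00-12:00, 16:00-17:00 (subtract 1h to convert from UTC+1).
Arjun in UTC: 08:00-15:00, 16:00-18:00 (subtract 4h to convert from UTC+4).
Yara in UTC: 09:00-15:00, 16:00-19:00 (subtract 1h to convert from UTC+1).
Zubin ∩ Noa: 11:00-12:00, 16:00-17:00.
Zubin ∩ Noa ∩ Wiremu: 11:00-12:00, 16:00-17:00.
Zubin ∩ Noa ∩ Wiremu ∩ Gita: 11:00-12:00, 16:00-17:00.
Zubin ∩ Noa ∩ Wiremu ∩ Gita ∩ Hiro: 11:00-12:00, 16:00-17:00.
Zubin ∩ Noa ∩ Wiremu ∩ Gita ∩ Hiro ∩ Arjun: 11:00-12:00, 16:00-17:00.
Zubin ∩ Noa ∩ Wiremu ∩ Gita ∩ Hiro ∩ Arjun ∩ Yara: 11:00-12:00, 16:00-17:00.
Those are the intersection windows.
The longest is 11:00-12:00 at 60 minutes.

60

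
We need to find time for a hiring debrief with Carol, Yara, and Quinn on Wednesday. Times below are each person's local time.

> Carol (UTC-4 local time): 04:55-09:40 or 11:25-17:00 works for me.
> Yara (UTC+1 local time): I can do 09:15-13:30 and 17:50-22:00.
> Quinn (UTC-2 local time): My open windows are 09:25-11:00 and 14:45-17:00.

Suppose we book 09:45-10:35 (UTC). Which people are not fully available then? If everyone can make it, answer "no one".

Quinn

Carol in UTC: 08:55-13:40, 15:25-21:00 (add 4h to convert from UTC-4).
Yara in UTC: 08:15-12:30, 16:50-21:00 (subtract 1h to convert from UTC+1).
Quinn in UTC: 11:25-13:00, 16:45-19:00 (add 2h to convert from UTC-2).
Carol: free for 09:45-10:35. Yara: free for 09:45-10:35. Quinn: not fully free for 09:45-10:35.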